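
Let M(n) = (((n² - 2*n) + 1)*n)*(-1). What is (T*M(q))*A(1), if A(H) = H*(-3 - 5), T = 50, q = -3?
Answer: -19200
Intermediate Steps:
M(n) = -n*(1 + n² - 2*n) (M(n) = ((1 + n² - 2*n)*n)*(-1) = (n*(1 + n² - 2*n))*(-1) = -n*(1 + n² - 2*n))
A(H) = -8*H (A(H) = H*(-8) = -8*H)
(T*M(q))*A(1) = (50*(-3*(-1 - 1*(-3)² + 2*(-3))))*(-8*1) = (50*(-3*(-1 - 1*9 - 6)))*(-8) = (50*(-3*(-1 - 9 - 6)))*(-8) = (50*(-3*(-16)))*(-8) = (50*48)*(-8) = 2400*(-8) = -19200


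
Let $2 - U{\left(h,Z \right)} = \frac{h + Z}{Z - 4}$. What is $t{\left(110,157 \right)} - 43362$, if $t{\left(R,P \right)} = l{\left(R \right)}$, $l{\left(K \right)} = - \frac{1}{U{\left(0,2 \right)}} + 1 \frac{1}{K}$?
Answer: $- \frac{14309567}{330} \approx -43362.0$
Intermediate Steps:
$U{\left(h,Z \right)} = 2 - \frac{Z + h}{-4 + Z}$ ($U{\left(h,Z \right)} = 2 - \frac{h + Z}{Z - 4} = 2 - \frac{Z + h}{-4 + Z}$)
$l{\left(K \right)} = - \frac{1}{3} + \frac{1}{K}$ ($l{\left(K \right)} = - \frac{1}{\frac{1}{-4 + 2} \left(-8 + 2 - 0\right)} + 1 \frac{1}{K} = - \frac{1}{\frac{1}{-2} \left(-8 + 2 + 0\right)} + \frac{1}{K} = - \frac{1}{\left(- \frac{1}{2}\right) \left(-6\right)} + \frac{1}{K} = - \frac{1}{3} + \frac{1}{K}$)
$t{\left(R,P \right)} = \frac{3 - R}{3 R}$
$t{\left(110,157 \right)} - 43362 = \frac{3 - 110}{3 \cdot 110} - 43362 = \frac{1}{3} \cdot \frac{1}{110} \left(3 - 110\right) - 43362 = \frac{1}{3} \cdot \frac{1}{110} \left(-107\right) - 43362 = - \frac{107}{330} - 43362 = - \frac{14309567}{330}$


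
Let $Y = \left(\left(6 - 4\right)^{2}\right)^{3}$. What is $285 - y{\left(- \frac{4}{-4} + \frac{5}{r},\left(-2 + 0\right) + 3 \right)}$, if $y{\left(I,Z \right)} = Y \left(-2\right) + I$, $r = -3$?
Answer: $\frac{1241}{3} \approx 413.67$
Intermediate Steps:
$Y = 64$ ($Y = \left(2^{2}\right)^{3} = 4^{3} = 64$)
$y{\left(I,Z \right)} = -128 + I$ ($y{\left(I,Z \right)} = 64 \left(-2\right) + I = -128 + I$)
$285 - y{\left(- \frac{4}{-4} + \frac{5}{r},\left(-2 + 0\right) + 3 \right)} = 285 - \left(-128 + \left(- \frac{4}{-4} + \frac{5}{-3}\right)\right) = 285 - \left(-128 + \left(\left(-4\right) \left(- \frac{1}{4}\right) + 5 \left(- \frac{1}{3}\right)\right)\right) = 285 - \left(-128 + \left(1 - \frac{5}{3}\right)\right) = 285 - \left(-128 - \frac{2}{3}\right) = 285 - - \frac{386}{3} = 285 + \frac{386}{3} = \frac{1241}{3}$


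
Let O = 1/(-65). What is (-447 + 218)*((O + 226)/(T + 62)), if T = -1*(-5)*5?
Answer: -3363781/5655 ≈ -594.83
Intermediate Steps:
T = 25 (T = 5*5 = 25)
O = -1/65 ≈ -0.015385
(-447 + 218)*((O + 226)/(T + 62)) = (-447 + 218)*((-1/65 + 226)/(25 + 62)) = -3363781/(65*87) = -229*14689/5655 = -3363781/5655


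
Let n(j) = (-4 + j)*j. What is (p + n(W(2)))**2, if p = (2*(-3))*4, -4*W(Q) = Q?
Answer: 7569/16 ≈ 473.06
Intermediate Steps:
W(Q) = -Q/4
n(j) = j*(-4 + j)
p = -24 (p = -6*4 = -24)
(p + n(W(2)))**2 = (-24 + (-1/4*2)*(-4 - 1/4*2))**2 = (-24 - (-4 - 1/2)/2)**2 = (-24 - 1/2*(-9/2))**2 = (-24 + 9/4)**2 = (-87/4)**2 = 7569/16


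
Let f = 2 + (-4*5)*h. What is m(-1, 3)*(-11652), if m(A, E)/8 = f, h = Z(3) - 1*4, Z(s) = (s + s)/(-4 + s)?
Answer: -18829632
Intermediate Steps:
Z(s) = 2*s/(-4 + s) (Z(s) = (2*s)/(-4 + s) = 2*s/(-4 + s))
h = -10 (h = 2*3/(-4 + 3) - 1*4 = 2*3/(-1) - 4 = 2*3*(-1) - 4 = -6 - 4 = -10)
f = 202 (f = 2 - 4*5*(-10) = 2 - 20*(-10) = 2 + 200 = 202)
m(A, E) = 1616 (m(A, E) = 8*202 = 1616)
m(-1, 3)*(-11652) = 1616*(-11652) = -18829632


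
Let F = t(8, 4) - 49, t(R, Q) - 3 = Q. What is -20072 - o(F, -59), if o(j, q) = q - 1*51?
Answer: -19962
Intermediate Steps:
t(R, Q) = 3 + Q
F = -42 (F = (3 + 4) - 49 = 7 - 49 = -42)
o(j, q) = -51 + q (o(j, q) = q - 51 = -51 + q)
-20072 - o(F, -59) = -20072 - (-51 - 59) = -20072 - 1*(-110) = -20072 + 110 = -19962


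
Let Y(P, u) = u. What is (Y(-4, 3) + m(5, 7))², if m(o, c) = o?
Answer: 64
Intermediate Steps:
(Y(-4, 3) + m(5, 7))² = (3 + 5)² = 8² = 64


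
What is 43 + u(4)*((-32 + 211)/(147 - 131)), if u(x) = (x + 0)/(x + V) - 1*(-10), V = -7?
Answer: 3359/24 ≈ 139.96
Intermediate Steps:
u(x) = 10 + x/(-7 + x) (u(x) = (x + 0)/(x - 7) - 1*(-10) = x/(-7 + x) + 10 = 10 + x/(-7 + x))
43 + u(4)*((-32 + 211)/(147 - 131)) = 43 + ((-70 + 11*4)/(-7 + 4))*((-32 + 211)/(147 - 131)) = 43 + ((-70 + 44)/(-3))*(179/16) = 43 + (-⅓*(-26))*(179*(1/16)) = 43 + (26/3)*(179/16) = 43 + 2327/24 = 3359/24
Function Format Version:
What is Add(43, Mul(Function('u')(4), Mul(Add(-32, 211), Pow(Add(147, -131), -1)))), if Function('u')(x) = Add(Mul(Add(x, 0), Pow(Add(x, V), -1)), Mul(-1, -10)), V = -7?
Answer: Rational(3359, 24) ≈ 139.96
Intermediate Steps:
Function('u')(x) = Add(10, Mul(x, Pow(Add(-7, x), -1))) (Function('u')(x) = Add(Mul(Add(x, 0), Pow(Add(x, -7), -1)), Mul(-1, -10)) = Add(Mul(x, Pow(Add(-7, x), -1)), 10) = Add(10, Mul(x, Pow(Add(-7, x), -1))))
Add(43, Mul(Function('u')(4), Mul(Add(-32, 211), Pow(Add(147, -131), -1)))) = Add(43, Mul(Mul(Pow(Add(-7, 4), -1), Add(-70, Mul(11, 4))), Mul(Add(-32, 211), Pow(Add(147, -131), -1)))) = Add(43, Mul(Mul(Pow(-3, -1), Add(-70, 44)), Mul(179, Pow(16, -1)))) = Add(43, Mul(Mul(Rational(-1, 3), -26), Mul(179, Rational(1, 16)))) = Add(43, Mul(Rational(26, 3), Rational(179, 16))) = Add(43, Rational(2327, 24)) = Rational(3359, 24)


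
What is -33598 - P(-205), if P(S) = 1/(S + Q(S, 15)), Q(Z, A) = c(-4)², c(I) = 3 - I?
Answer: -5241287/156 ≈ -33598.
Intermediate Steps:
Q(Z, A) = 49 (Q(Z, A) = (3 - 1*(-4))² = (3 + 4)² = 7² = 49)
P(S) = 1/(49 + S) (P(S) = 1/(S + 49) = 1/(49 + S))
-33598 - P(-205) = -33598 - 1/(49 - 205) = -33598 - 1/(-156) = -33598 - 1*(-1/156) = -33598 + 1/156 = -5241287/156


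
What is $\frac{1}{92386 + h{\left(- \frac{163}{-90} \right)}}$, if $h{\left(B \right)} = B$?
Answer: $\frac{90}{8314903} \approx 1.0824 \cdot 10^{-5}$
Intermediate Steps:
$\frac{1}{92386 + h{\left(- \frac{163}{-90} \right)}} = \frac{1}{92386 - \frac{163}{-90}} = \frac{1}{92386 - - \frac{163}{90}} = \frac{1}{92386 + \frac{163}{90}} = \frac{1}{\frac{8314903}{90}} = \frac{90}{8314903}$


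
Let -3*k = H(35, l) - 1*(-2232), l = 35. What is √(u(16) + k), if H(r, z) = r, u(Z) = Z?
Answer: I*√6657/3 ≈ 27.197*I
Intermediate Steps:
k = -2267/3 (k = -(35 - 1*(-2232))/3 = -(35 + 2232)/3 = -⅓*2267 = -2267/3 ≈ -755.67)
√(u(16) + k) = √(16 - 2267/3) = √(-2219/3) = I*√6657/3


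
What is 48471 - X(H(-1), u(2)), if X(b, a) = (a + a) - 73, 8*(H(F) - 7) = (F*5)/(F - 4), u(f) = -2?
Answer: 48548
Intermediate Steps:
H(F) = 7 + 5*F/(8*(-4 + F)) (H(F) = 7 + ((F*5)/(F - 4))/8 = 7 + ((5*F)/(-4 + F))/8 = 7 + (5*F/(-4 + F))/8 = 7 + 5*F/(8*(-4 + F)))
X(b, a) = -73 + 2*a (X(b, a) = 2*a - 73 = -73 + 2*a)
48471 - X(H(-1), u(2)) = 48471 - (-73 + 2*(-2)) = 48471 - (-73 - 4) = 48471 - 1*(-77) = 48471 + 77 = 48548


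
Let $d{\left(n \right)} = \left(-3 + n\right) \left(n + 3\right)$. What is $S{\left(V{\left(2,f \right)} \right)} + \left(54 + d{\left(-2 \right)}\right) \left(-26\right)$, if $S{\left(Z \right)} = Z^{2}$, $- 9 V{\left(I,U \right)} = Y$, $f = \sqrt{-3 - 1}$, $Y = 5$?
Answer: $- \frac{103169}{81} \approx -1273.7$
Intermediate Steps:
$d{\left(n \right)} = \left(-3 + n\right) \left(3 + n\right)$
$f = 2 i$ ($f = \sqrt{-4} = 2 i \approx 2.0 i$)
$V{\left(I,U \right)} = - \frac{5}{9}$ ($V{\left(I,U \right)} = \left(- \frac{1}{9}\right) 5 = - \frac{5}{9}$)
$S{\left(V{\left(2,f \right)} \right)} + \left(54 + d{\left(-2 \right)}\right) \left(-26\right) = \left(- \frac{5}{9}\right)^{2} + \left(54 - \left(9 - \left(-2\right)^{2}\right)\right) \left(-26\right) = \frac{25}{81} + \left(54 + \left(-9 + 4\right)\right) \left(-26\right) = \frac{25}{81} + \left(54 - 5\right) \left(-26\right) = \frac{25}{81} + 49 \left(-26\right) = \frac{25}{81} - 1274 = - \frac{103169}{81}$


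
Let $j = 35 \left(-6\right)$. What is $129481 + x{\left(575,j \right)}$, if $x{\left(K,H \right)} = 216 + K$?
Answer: $130272$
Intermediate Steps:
$j = -210$
$129481 + x{\left(575,j \right)} = 129481 + \left(216 + 575\right) = 129481 + 791 = 130272$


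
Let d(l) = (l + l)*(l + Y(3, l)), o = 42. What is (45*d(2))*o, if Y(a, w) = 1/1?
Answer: 22680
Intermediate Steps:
Y(a, w) = 1
d(l) = 2*l*(1 + l) (d(l) = (l + l)*(l + 1) = (2*l)*(1 + l) = 2*l*(1 + l))
(45*d(2))*o = (45*(2*2*(1 + 2)))*42 = (45*(2*2*3))*42 = (45*12)*42 = 540*42 = 22680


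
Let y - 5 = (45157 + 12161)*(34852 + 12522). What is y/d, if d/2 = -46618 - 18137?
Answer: -2715382937/129510 ≈ -20967.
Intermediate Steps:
d = -129510 (d = 2*(-46618 - 18137) = 2*(-64755) = -129510)
y = 2715382937 (y = 5 + (45157 + 12161)*(34852 + 12522) = 5 + 57318*47374 = 5 + 2715382932 = 2715382937)
y/d = 2715382937/(-129510) = 2715382937*(-1/129510) = -2715382937/129510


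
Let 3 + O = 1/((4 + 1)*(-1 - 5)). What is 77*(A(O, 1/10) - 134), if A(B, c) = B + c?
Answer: -158158/15 ≈ -10544.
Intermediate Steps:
O = -91/30 (O = -3 + 1/((4 + 1)*(-1 - 5)) = -3 + 1/(5*(-6)) = -3 + 1/(-30) = -3 - 1/30 = -91/30 ≈ -3.0333)
77*(A(O, 1/10) - 134) = 77*((-91/30 + 1/10) - 134) = 77*(-44/15 - 134) = 77*(-2054/15) = -158158/15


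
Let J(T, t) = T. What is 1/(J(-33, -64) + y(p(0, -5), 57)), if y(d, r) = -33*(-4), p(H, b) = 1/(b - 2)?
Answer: 1/99 ≈ 0.010101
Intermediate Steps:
p(H, b) = 1/(-2 + b)
y(d, r) = 132
1/(J(-33, -64) + y(p(0, -5), 57)) = 1/(-33 + 132) = 1/99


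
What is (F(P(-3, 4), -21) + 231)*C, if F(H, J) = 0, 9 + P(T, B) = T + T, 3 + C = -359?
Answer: -83622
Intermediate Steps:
C = -362 (C = -3 - 359 = -362)
P(T, B) = -9 + 2*T (P(T, B) = -9 + (T + T) = -9 + 2*T)
(F(P(-3, 4), -21) + 231)*C = (0 + 231)*(-362) = 231*(-362) = -83622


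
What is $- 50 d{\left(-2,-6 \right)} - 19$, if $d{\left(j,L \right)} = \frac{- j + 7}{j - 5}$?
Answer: $\frac{317}{7} \approx 45.286$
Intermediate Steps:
$d{\left(j,L \right)} = \frac{7 - j}{-5 + j}$
$- 50 d{\left(-2,-6 \right)} - 19 = - 50 \frac{7 - -2}{-5 - 2} - 19 = - 50 \frac{7 + 2}{-7} - 19 = - 50 \left(\left(- \frac{1}{7}\right) 9\right) - 19 = \left(-50\right) \left(- \frac{9}{7}\right) - 19 = \frac{450}{7} - 19 = \frac{317}{7}$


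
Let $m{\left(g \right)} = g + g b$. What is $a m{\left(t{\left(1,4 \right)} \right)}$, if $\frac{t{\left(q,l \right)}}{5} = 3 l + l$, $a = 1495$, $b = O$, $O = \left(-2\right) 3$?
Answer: $-598000$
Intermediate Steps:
$O = -6$
$b = -6$
$t{\left(q,l \right)} = 20 l$ ($t{\left(q,l \right)} = 5 \left(3 l + l\right) = 5 \cdot 4 l = 20 l$)
$m{\left(g \right)} = - 5 g$ ($m{\left(g \right)} = g + g \left(-6\right) = g - 6 g = - 5 g$)
$a m{\left(t{\left(1,4 \right)} \right)} = 1495 \left(- 5 \cdot 20 \cdot 4\right) = 1495 \left(\left(-5\right) 80\right) = 1495 \left(-400\right) = -598000$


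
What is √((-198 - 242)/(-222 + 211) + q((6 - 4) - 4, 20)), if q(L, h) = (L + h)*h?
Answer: 20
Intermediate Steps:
q(L, h) = h*(L + h)
√((-198 - 242)/(-222 + 211) + q((6 - 4) - 4, 20)) = √((-198 - 242)/(-222 + 211) + 20*(((6 - 4) - 4) + 20)) = √(-440/(-11) + 20*((2 - 4) + 20)) = √(-440*(-1/11) + 20*(-2 + 20)) = √(40 + 20*18) = √(40 + 360) = √400 = 20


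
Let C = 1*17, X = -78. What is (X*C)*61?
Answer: -80886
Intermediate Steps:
C = 17
(X*C)*61 = -78*17*61 = -1326*61 = -80886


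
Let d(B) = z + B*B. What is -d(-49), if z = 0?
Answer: -2401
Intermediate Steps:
d(B) = B² (d(B) = 0 + B*B = 0 + B² = B²)
-d(-49) = -1*(-49)² = -1*2401 = -2401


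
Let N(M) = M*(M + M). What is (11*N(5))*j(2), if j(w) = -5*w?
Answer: -5500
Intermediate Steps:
N(M) = 2*M**2 (N(M) = M*(2*M) = 2*M**2)
(11*N(5))*j(2) = (11*(2*5**2))*(-5*2) = (11*(2*25))*(-10) = (11*50)*(-10) = 550*(-10) = -5500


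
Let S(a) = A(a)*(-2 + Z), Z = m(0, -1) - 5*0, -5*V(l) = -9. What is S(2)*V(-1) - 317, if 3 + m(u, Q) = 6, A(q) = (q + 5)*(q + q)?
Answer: -1333/5 ≈ -266.60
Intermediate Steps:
A(q) = 2*q*(5 + q) (A(q) = (5 + q)*(2*q) = 2*q*(5 + q))
V(l) = 9/5 (V(l) = -1/5*(-9) = 9/5)
m(u, Q) = 3 (m(u, Q) = -3 + 6 = 3)
Z = 3 (Z = 3 - 5*0 = 3 + 0 = 3)
S(a) = 2*a*(5 + a) (S(a) = (2*a*(5 + a))*(-2 + 3) = (2*a*(5 + a))*1 = 2*a*(5 + a))
S(2)*V(-1) - 317 = (2*2*(5 + 2))*(9/5) - 317 = (2*2*7)*(9/5) - 317 = 28*(9/5) - 317 = 252/5 - 317 = -1333/5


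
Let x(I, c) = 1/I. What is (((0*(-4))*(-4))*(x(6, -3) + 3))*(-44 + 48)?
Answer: 0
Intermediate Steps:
(((0*(-4))*(-4))*(x(6, -3) + 3))*(-44 + 48) = (((0*(-4))*(-4))*(1/6 + 3))*(-44 + 48) = ((0*(-4))*(⅙ + 3))*4 = (0*(19/6))*4 = 0*4 = 0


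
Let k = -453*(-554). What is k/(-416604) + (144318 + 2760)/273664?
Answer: -308582569/4750396544 ≈ -0.064959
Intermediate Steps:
k = 250962
k/(-416604) + (144318 + 2760)/273664 = 250962/(-416604) + (144318 + 2760)/273664 = 250962*(-1/416604) + 147078*(1/273664) = -41827/69434 + 73539/136832 = -308582569/4750396544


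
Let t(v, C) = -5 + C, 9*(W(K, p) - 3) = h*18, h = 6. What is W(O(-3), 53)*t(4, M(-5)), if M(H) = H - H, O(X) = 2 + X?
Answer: -75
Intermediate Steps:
M(H) = 0
W(K, p) = 15 (W(K, p) = 3 + (6*18)/9 = 3 + (⅑)*108 = 3 + 12 = 15)
W(O(-3), 53)*t(4, M(-5)) = 15*(-5 + 0) = 15*(-5) = -75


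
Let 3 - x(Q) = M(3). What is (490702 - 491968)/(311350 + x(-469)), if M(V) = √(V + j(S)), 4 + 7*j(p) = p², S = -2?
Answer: -197086449/48470345303 - 633*√3/48470345303 ≈ -0.0040661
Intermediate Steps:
j(p) = -4/7 + p²/7
M(V) = √V (M(V) = √(V + (-4/7 + (⅐)*(-2)²)) = √(V + (-4/7 + (⅐)*4)) = √(V + (-4/7 + 4/7)) = √(V + 0) = √V)
x(Q) = 3 - √3
(490702 - 491968)/(311350 + x(-469)) = (490702 - 491968)/(311350 + (3 - √3)) = -1266/(311353 - √3)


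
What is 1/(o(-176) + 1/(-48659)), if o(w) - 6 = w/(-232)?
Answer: 1411111/9537135 ≈ 0.14796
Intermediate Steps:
o(w) = 6 - w/232 (o(w) = 6 + w/(-232) = 6 + w*(-1/232) = 6 - w/232)
1/(o(-176) + 1/(-48659)) = 1/((6 - 1/232*(-176)) + 1/(-48659)) = 1/((6 + 22/29) - 1/48659) = 1/(196/29 - 1/48659) = 1/(9537135/1411111) = 1411111/9537135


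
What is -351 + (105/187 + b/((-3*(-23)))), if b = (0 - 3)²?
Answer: -1506675/4301 ≈ -350.31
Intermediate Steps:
b = 9 (b = (-3)² = 9)
-351 + (105/187 + b/((-3*(-23)))) = -351 + (105/187 + 9/((-3*(-23)))) = -351 + (105*(1/187) + 9/69) = -351 + (105/187 + 9*(1/69)) = -351 + (105/187 + 3/23) = -351 + 2976/4301 = -1506675/4301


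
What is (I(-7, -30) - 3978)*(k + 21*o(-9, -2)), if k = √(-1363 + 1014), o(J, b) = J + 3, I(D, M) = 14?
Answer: 499464 - 3964*I*√349 ≈ 4.9946e+5 - 74054.0*I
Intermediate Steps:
o(J, b) = 3 + J
k = I*√349 (k = √(-349) = I*√349 ≈ 18.682*I)
(I(-7, -30) - 3978)*(k + 21*o(-9, -2)) = (14 - 3978)*(I*√349 + 21*(3 - 9)) = -3964*(I*√349 + 21*(-6)) = -3964*(I*√349 - 126) = -3964*(-126 + I*√349) = 499464 - 3964*I*√349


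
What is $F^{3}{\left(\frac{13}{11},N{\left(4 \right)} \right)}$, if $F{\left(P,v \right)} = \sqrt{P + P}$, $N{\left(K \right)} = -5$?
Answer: $\frac{26 \sqrt{286}}{121} \approx 3.6339$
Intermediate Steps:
$F{\left(P,v \right)} = \sqrt{2} \sqrt{P}$ ($F{\left(P,v \right)} = \sqrt{2 P} = \sqrt{2} \sqrt{P}$)
$F^{3}{\left(\frac{13}{11},N{\left(4 \right)} \right)} = \left(\sqrt{2} \sqrt{\frac{13}{11}}\right)^{3} = \left(\sqrt{2} \frac{\sqrt{143}}{11}\right)^{3} = \left(\frac{\sqrt{286}}{11}\right)^{3} = \frac{26 \sqrt{286}}{121}$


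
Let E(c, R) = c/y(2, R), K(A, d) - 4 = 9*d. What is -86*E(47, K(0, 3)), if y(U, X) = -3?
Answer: 4042/3 ≈ 1347.3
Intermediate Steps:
K(A, d) = 4 + 9*d
E(c, R) = -c/3 (E(c, R) = c/(-3) = c*(-1/3) = -c/3)
-86*E(47, K(0, 3)) = -(-86)*47/3 = -86*(-47/3) = 4042/3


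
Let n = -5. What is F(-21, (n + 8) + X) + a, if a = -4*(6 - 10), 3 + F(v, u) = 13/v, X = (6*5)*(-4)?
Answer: 260/21 ≈ 12.381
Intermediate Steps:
X = -120 (X = 30*(-4) = -120)
F(v, u) = -3 + 13/v
a = 16 (a = -4*(-4) = 16)
F(-21, (n + 8) + X) + a = (-3 + 13/(-21)) + 16 = (-3 + 13*(-1/21)) + 16 = (-3 - 13/21) + 16 = -76/21 + 16 = 260/21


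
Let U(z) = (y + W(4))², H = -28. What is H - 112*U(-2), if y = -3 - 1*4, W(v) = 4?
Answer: -1036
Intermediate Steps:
y = -7 (y = -3 - 4 = -7)
U(z) = 9 (U(z) = (-7 + 4)² = (-3)² = 9)
H - 112*U(-2) = -28 - 112*9 = -28 - 1008 = -1036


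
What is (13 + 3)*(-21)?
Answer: -336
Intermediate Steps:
(13 + 3)*(-21) = 16*(-21) = -336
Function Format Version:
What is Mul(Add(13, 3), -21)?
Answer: -336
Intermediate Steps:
Mul(Add(13, 3), -21) = Mul(16, -21) = -336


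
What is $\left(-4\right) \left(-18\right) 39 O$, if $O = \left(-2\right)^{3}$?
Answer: $-22464$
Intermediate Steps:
$O = -8$
$\left(-4\right) \left(-18\right) 39 O = \left(-4\right) \left(-18\right) 39 \left(-8\right) = 72 \cdot 39 \left(-8\right) = 2808 \left(-8\right) = -22464$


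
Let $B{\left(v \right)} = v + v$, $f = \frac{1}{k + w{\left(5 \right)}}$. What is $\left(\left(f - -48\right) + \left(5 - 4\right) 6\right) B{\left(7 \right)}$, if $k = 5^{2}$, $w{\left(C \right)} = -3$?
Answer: $\frac{8323}{11} \approx 756.64$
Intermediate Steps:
$k = 25$
$f = \frac{1}{22}$ ($f = \frac{1}{25 - 3} = \frac{1}{22} \approx 0.045455$)
$B{\left(v \right)} = 2 v$
$\left(\left(f - -48\right) + \left(5 - 4\right) 6\right) B{\left(7 \right)} = \left(\left(\frac{1}{22} - -48\right) + \left(5 - 4\right) 6\right) 2 \cdot 7 = \left(\left(\frac{1}{22} + 48\right) + 1 \cdot 6\right) 14 = \left(\frac{1057}{22} + 6\right) 14 = \frac{1189}{22} \cdot 14 = \frac{8323}{11}$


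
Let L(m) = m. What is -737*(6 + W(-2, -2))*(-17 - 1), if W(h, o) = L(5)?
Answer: 145926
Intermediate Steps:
W(h, o) = 5
-737*(6 + W(-2, -2))*(-17 - 1) = -737*(6 + 5)*(-17 - 1) = -8107*(-18) = -737*(-198) = 145926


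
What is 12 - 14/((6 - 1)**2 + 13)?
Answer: 221/19 ≈ 11.632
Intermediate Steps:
12 - 14/((6 - 1)**2 + 13) = 12 - 14/(5**2 + 13) = 12 - 14/(25 + 13) = 12 - 14/38 = 12 - 14*1/38 = 12 - 7/19 = 221/19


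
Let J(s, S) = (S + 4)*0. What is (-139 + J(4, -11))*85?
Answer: -11815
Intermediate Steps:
J(s, S) = 0 (J(s, S) = (4 + S)*0 = 0)
(-139 + J(4, -11))*85 = (-139 + 0)*85 = -139*85 = -11815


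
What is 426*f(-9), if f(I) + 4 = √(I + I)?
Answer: -1704 + 1278*I*√2 ≈ -1704.0 + 1807.4*I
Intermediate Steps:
f(I) = -4 + √2*√I (f(I) = -4 + √(I + I) = -4 + √(2*I) = -4 + √2*√I)
426*f(-9) = 426*(-4 + √2*√(-9)) = 426*(-4 + √2*(3*I)) = 426*(-4 + 3*I*√2) = -1704 + 1278*I*√2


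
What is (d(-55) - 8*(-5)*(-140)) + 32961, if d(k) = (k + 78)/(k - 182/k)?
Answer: 77786058/2843 ≈ 27361.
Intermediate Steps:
d(k) = (78 + k)/(k - 182/k)
(d(-55) - 8*(-5)*(-140)) + 32961 = (-55*(78 - 55)/(-182 + (-55)²) - 8*(-5)*(-140)) + 32961 = (-55*23/(-182 + 3025) + 40*(-140)) + 32961 = (-55*23/2843 - 5600) + 32961 = (-55*1/2843*23 - 5600) + 32961 = (-1265/2843 - 5600) + 32961 = -15922065/2843 + 32961 = 77786058/2843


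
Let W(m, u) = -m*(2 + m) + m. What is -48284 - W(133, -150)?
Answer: -30462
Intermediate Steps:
W(m, u) = m - m*(2 + m) (W(m, u) = -m*(2 + m) + m = m - m*(2 + m))
-48284 - W(133, -150) = -48284 - (-1)*133*(1 + 133) = -48284 - (-1)*133*134 = -48284 - 1*(-17822) = -48284 + 17822 = -30462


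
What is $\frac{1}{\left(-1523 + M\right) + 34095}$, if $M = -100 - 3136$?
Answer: $\frac{1}{29336} \approx 3.4088 \cdot 10^{-5}$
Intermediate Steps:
$M = -3236$ ($M = -100 - 3136 = -3236$)
$\frac{1}{\left(-1523 + M\right) + 34095} = \frac{1}{\left(-1523 - 3236\right) + 34095} = \frac{1}{-4759 + 34095} = \frac{1}{29336}$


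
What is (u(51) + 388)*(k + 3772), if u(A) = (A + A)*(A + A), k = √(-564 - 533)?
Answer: 40707424 + 10792*I*√1097 ≈ 4.0707e+7 + 3.5744e+5*I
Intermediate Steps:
k = I*√1097 (k = √(-1097) = I*√1097 ≈ 33.121*I)
u(A) = 4*A² (u(A) = (2*A)*(2*A) = 4*A²)
(u(51) + 388)*(k + 3772) = (4*51² + 388)*(I*√1097 + 3772) = (4*2601 + 388)*(3772 + I*√1097) = (10404 + 388)*(3772 + I*√1097) = 10792*(3772 + I*√1097) = 40707424 + 10792*I*√1097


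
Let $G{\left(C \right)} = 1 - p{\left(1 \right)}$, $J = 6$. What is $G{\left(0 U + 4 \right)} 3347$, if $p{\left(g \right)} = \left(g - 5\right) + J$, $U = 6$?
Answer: $-3347$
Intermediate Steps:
$p{\left(g \right)} = 1 + g$ ($p{\left(g \right)} = \left(g - 5\right) + 6 = \left(-5 + g\right) + 6 = 1 + g$)
$G{\left(C \right)} = -1$ ($G{\left(C \right)} = 1 - \left(1 + 1\right) = 1 - 2 = -1$)
$G{\left(0 U + 4 \right)} 3347 = \left(-1\right) 3347 = -3347$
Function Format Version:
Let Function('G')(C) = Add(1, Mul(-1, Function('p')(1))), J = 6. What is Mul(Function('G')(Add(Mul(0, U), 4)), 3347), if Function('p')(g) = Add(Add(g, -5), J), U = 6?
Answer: -3347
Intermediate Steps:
Function('p')(g) = Add(1, g) (Function('p')(g) = Add(Add(g, -5), 6) = Add(Add(-5, g), 6) = Add(1, g))
Function('G')(C) = -1 (Function('G')(C) = Add(1, Mul(-1, Add(1, 1))) = Add(1, Mul(-1, 2)) = Add(1, -2) = -1)
Mul(Function('G')(Add(Mul(0, U), 4)), 3347) = Mul(-1, 3347) = -3347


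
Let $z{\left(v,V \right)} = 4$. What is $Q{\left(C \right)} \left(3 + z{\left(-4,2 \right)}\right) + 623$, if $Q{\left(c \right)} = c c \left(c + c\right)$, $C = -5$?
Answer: $-1127$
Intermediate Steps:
$Q{\left(c \right)} = 2 c^{3}$ ($Q{\left(c \right)} = c^{2} \cdot 2 c = 2 c^{3}$)
$Q{\left(C \right)} \left(3 + z{\left(-4,2 \right)}\right) + 623 = 2 \left(-5\right)^{3} \left(3 + 4\right) + 623 = 2 \left(-125\right) 7 + 623 = \left(-250\right) 7 + 623 = -1750 + 623 = -1127$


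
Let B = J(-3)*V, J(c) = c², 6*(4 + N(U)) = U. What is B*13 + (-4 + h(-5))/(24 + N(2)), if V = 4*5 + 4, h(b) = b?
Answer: 171261/61 ≈ 2807.6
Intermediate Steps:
N(U) = -4 + U/6
V = 24 (V = 20 + 4 = 24)
B = 216 (B = (-3)²*24 = 9*24 = 216)
B*13 + (-4 + h(-5))/(24 + N(2)) = 216*13 + (-4 - 5)/(24 + (-4 + (⅙)*2)) = 2808 - 9/(24 + (-4 + ⅓)) = 2808 - 9/(24 - 11/3) = 2808 - 9/61/3 = 2808 - 9*3/61 = 2808 - 27/61 = 171261/61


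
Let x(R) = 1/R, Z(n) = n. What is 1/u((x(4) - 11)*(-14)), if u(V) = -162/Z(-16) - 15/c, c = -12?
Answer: 8/91 ≈ 0.087912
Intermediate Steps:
u(V) = 91/8 (u(V) = -162/(-16) - 15/(-12) = -162*(-1/16) - 15*(-1/12) = 81/8 + 5/4 = 91/8)
1/u((x(4) - 11)*(-14)) = 1/(91/8) = 8/91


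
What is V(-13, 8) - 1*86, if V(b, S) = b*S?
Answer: -190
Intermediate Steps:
V(b, S) = S*b
V(-13, 8) - 1*86 = 8*(-13) - 1*86 = -104 - 86 = -190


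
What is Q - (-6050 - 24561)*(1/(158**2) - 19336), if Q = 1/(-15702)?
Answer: -116006762070841265/195992364 ≈ -5.9189e+8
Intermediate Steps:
Q = -1/15702 ≈ -6.3686e-5
Q - (-6050 - 24561)*(1/(158**2) - 19336) = -1/15702 - (-6050 - 24561)*(1/(158**2) - 19336) = -1/15702 - (-30611)*(1/24964 - 19336) = -1/15702 - (-30611)*(-482703903)/24964 = -1/15702 - 1*14776049174733/24964 = -1/15702 - 14776049174733/24964 = -116006762070841265/195992364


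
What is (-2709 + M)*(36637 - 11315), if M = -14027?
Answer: -423788992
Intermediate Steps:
(-2709 + M)*(36637 - 11315) = (-2709 - 14027)*(36637 - 11315) = -16736*25322 = -423788992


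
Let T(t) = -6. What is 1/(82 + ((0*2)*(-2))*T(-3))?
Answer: 1/82 ≈ 0.012195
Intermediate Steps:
1/(82 + ((0*2)*(-2))*T(-3)) = 1/(82 + ((0*2)*(-2))*(-6)) = 1/(82 + (0*(-2))*(-6)) = 1/(82 + 0*(-6)) = 1/(82 + 0) = 1/82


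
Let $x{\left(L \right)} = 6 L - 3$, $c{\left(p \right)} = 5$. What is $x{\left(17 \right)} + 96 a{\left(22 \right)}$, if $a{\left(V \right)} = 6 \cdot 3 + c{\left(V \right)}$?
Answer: $2307$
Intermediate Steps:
$x{\left(L \right)} = -3 + 6 L$
$a{\left(V \right)} = 23$ ($a{\left(V \right)} = 6 \cdot 3 + 5 = 18 + 5 = 23$)
$x{\left(17 \right)} + 96 a{\left(22 \right)} = \left(-3 + 6 \cdot 17\right) + 96 \cdot 23 = \left(-3 + 102\right) + 2208 = 99 + 2208 = 2307$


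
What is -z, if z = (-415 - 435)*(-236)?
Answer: -200600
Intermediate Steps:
z = 200600 (z = -850*(-236) = 200600)
-z = -1*200600 = -200600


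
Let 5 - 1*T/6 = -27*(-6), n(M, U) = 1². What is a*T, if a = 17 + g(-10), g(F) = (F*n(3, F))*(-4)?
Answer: -53694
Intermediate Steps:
n(M, U) = 1
T = -942 (T = 30 - (-162)*(-6) = 30 - 6*162 = 30 - 972 = -942)
g(F) = -4*F (g(F) = (F*1)*(-4) = F*(-4) = -4*F)
a = 57 (a = 17 - 4*(-10) = 17 + 40 = 57)
a*T = 57*(-942) = -53694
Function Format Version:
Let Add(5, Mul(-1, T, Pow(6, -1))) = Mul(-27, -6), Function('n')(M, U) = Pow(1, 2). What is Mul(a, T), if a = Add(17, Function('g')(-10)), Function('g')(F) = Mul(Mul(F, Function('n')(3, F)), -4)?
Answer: -53694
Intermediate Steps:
Function('n')(M, U) = 1
T = -942 (T = Add(30, Mul(-6, Mul(-27, -6))) = Add(30, Mul(-6, 162)) = Add(30, -972) = -942)
Function('g')(F) = Mul(-4, F) (Function('g')(F) = Mul(Mul(F, 1), -4) = Mul(F, -4) = Mul(-4, F))
a = 57 (a = Add(17, Mul(-4, -10)) = Add(17, 40) = 57)
Mul(a, T) = Mul(57, -942) = -53694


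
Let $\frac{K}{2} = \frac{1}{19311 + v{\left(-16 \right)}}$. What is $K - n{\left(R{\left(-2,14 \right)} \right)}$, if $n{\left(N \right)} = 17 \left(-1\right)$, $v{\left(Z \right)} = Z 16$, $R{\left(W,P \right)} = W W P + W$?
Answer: $\frac{323937}{19055} \approx 17.0$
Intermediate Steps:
$R{\left(W,P \right)} = W + P W^{2}$ ($R{\left(W,P \right)} = W^{2} P + W = P W^{2} + W = W + P W^{2}$)
$v{\left(Z \right)} = 16 Z$
$K = \frac{2}{19055}$ ($K = \frac{2}{19311 + 16 \left(-16\right)} = \frac{2}{19311 - 256} = \frac{2}{19055} \approx 0.00010496$)
$n{\left(N \right)} = -17$
$K - n{\left(R{\left(-2,14 \right)} \right)} = \frac{2}{19055} - -17 = \frac{2}{19055} + 17 = \frac{323937}{19055}$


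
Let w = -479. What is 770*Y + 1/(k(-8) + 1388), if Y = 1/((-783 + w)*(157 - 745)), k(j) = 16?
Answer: 2713/1550367 ≈ 0.0017499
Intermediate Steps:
Y = 1/742056 (Y = 1/((-783 - 479)*(157 - 745)) = 1/(-1262*(-588)) = 1/742056 ≈ 1.3476e-6)
770*Y + 1/(k(-8) + 1388) = 770*(1/742056) + 1/(16 + 1388) = 55/53004 + 1/1404 = 2713/1550367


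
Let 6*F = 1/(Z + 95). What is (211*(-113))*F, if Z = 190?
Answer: -23843/1710 ≈ -13.943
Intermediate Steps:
F = 1/1710 (F = 1/(6*(190 + 95)) = (⅙)/285 = (⅙)*(1/285) = 1/1710 ≈ 0.00058480)
(211*(-113))*F = (211*(-113))*(1/1710) = -23843*1/1710 = -23843/1710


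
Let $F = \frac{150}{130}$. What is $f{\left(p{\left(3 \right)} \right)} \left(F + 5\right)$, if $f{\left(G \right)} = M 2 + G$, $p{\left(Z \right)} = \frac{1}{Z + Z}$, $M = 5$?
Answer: $\frac{2440}{39} \approx 62.564$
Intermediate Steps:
$p{\left(Z \right)} = \frac{1}{2 Z}$
$F = \frac{15}{13}$ ($F = 150 \cdot \frac{1}{130} = \frac{15}{13} \approx 1.1538$)
$f{\left(G \right)} = 10 + G$ ($f{\left(G \right)} = 5 \cdot 2 + G = 10 + G$)
$f{\left(p{\left(3 \right)} \right)} \left(F + 5\right) = \left(10 + \frac{1}{2 \cdot 3}\right) \left(\frac{15}{13} + 5\right) = \left(10 + \frac{1}{2} \cdot \frac{1}{3}\right) \frac{80}{13} = \left(10 + \frac{1}{6}\right) \frac{80}{13} = \frac{61}{6} \cdot \frac{80}{13} = \frac{2440}{39}$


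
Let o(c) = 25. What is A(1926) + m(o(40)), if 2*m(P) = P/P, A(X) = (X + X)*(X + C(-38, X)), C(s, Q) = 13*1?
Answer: 14938057/2 ≈ 7.4690e+6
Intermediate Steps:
C(s, Q) = 13
A(X) = 2*X*(13 + X) (A(X) = (X + X)*(X + 13) = (2*X)*(13 + X) = 2*X*(13 + X))
m(P) = ½ (m(P) = (P/P)/2 = (½)*1 = ½)
A(1926) + m(o(40)) = 2*1926*(13 + 1926) + ½ = 2*1926*1939 + ½ = 7469028 + ½ = 14938057/2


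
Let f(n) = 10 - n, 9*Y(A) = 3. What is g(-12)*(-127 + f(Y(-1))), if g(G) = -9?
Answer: 1056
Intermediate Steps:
Y(A) = ⅓ (Y(A) = (⅑)*3 = ⅓)
g(-12)*(-127 + f(Y(-1))) = -9*(-127 + (10 - 1*⅓)) = -9*(-127 + (10 - ⅓)) = -9*(-127 + 29/3) = -9*(-352/3) = 1056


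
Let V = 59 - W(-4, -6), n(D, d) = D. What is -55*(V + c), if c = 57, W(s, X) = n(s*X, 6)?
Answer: -5060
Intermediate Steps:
W(s, X) = X*s (W(s, X) = s*X = X*s)
V = 35 (V = 59 - (-6)*(-4) = 59 - 1*24 = 59 - 24 = 35)
-55*(V + c) = -55*(35 + 57) = -55*92 = -5060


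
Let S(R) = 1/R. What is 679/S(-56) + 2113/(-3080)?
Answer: -117116033/3080 ≈ -38025.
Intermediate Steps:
679/S(-56) + 2113/(-3080) = 679/(1/(-56)) + 2113/(-3080) = 679/(-1/56) + 2113*(-1/3080) = 679*(-56) - 2113/3080 = -38024 - 2113/3080 = -117116033/3080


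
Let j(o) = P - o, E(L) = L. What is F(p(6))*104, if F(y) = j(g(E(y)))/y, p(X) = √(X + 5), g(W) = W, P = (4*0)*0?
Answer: -104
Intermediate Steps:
P = 0 (P = 0*0 = 0)
p(X) = √(5 + X)
j(o) = -o (j(o) = 0 - o = -o)
F(y) = -1 (F(y) = (-y)/y = -1)
F(p(6))*104 = -1*104 = -104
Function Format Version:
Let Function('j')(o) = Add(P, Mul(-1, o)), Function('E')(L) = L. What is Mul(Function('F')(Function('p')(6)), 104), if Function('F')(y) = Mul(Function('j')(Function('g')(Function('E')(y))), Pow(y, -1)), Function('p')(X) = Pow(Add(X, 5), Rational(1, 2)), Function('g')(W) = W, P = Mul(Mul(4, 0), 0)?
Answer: -104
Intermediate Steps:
P = 0 (P = Mul(0, 0) = 0)
Function('p')(X) = Pow(Add(5, X), Rational(1, 2))
Function('j')(o) = Mul(-1, o) (Function('j')(o) = Add(0, Mul(-1, o)) = Mul(-1, o))
Function('F')(y) = -1 (Function('F')(y) = Mul(Mul(-1, y), Pow(y, -1)) = -1)
Mul(Function('F')(Function('p')(6)), 104) = Mul(-1, 104) = -104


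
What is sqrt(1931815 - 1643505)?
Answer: sqrt(288310) ≈ 536.95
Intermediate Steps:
sqrt(1931815 - 1643505) = sqrt(288310)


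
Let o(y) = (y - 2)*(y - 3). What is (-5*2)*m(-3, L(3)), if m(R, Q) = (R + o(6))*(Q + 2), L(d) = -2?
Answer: 0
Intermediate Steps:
o(y) = (-3 + y)*(-2 + y) (o(y) = (-2 + y)*(-3 + y) = (-3 + y)*(-2 + y))
m(R, Q) = (2 + Q)*(12 + R) (m(R, Q) = (R + (6 + 6² - 5*6))*(Q + 2) = (R + (6 + 36 - 30))*(2 + Q) = (R + 12)*(2 + Q) = (12 + R)*(2 + Q) = (2 + Q)*(12 + R))
(-5*2)*m(-3, L(3)) = (-5*2)*(24 + 2*(-3) + 12*(-2) - 2*(-3)) = -10*(24 - 6 - 24 + 6) = -10*0 = 0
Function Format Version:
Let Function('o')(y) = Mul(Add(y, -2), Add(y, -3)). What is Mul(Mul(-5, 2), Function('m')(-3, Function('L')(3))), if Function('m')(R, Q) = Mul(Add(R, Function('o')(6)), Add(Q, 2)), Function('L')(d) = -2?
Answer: 0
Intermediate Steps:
Function('o')(y) = Mul(Add(-3, y), Add(-2, y)) (Function('o')(y) = Mul(Add(-2, y), Add(-3, y)) = Mul(Add(-3, y), Add(-2, y)))
Function('m')(R, Q) = Mul(Add(2, Q), Add(12, R)) (Function('m')(R, Q) = Mul(Add(R, Add(6, Pow(6, 2), Mul(-5, 6))), Add(Q, 2)) = Mul(Add(R, Add(6, 36, -30)), Add(2, Q)) = Mul(Add(R, 12), Add(2, Q)) = Mul(Add(12, R), Add(2, Q)) = Mul(Add(2, Q), Add(12, R)))
Mul(Mul(-5, 2), Function('m')(-3, Function('L')(3))) = Mul(Mul(-5, 2), Add(24, Mul(2, -3), Mul(12, -2), Mul(-2, -3))) = Mul(-10, Add(24, -6, -24, 6)) = Mul(-10, 0) = 0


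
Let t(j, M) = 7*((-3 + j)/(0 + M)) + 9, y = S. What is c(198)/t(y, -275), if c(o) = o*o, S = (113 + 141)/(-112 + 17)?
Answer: 46554750/10859 ≈ 4287.2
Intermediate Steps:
S = -254/95 (S = 254/(-95) = 254*(-1/95) = -254/95 ≈ -2.6737)
c(o) = o²
y = -254/95 ≈ -2.6737
t(j, M) = 9 + 7*(-3 + j)/M (t(j, M) = 7*((-3 + j)/M) + 9 = 7*(-3 + j)/M + 9 = 9 + 7*(-3 + j)/M)
c(198)/t(y, -275) = 198²/(((-21 + 7*(-254/95) + 9*(-275))/(-275))) = 39204/((-(-21 - 1778/95 - 2475)/275)) = 39204/((-1/275*(-238898/95))) = 39204/(21718/2375) = 39204*(2375/21718) = 46554750/10859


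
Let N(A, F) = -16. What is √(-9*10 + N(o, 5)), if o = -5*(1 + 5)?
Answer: I*√106 ≈ 10.296*I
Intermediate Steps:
o = -30 (o = -5*6 = -30)
√(-9*10 + N(o, 5)) = √(-9*10 - 16) = √(-90 - 16) = √(-106) = I*√106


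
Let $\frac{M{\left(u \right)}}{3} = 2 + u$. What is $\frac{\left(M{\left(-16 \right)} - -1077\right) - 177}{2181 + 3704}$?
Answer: $\frac{78}{535} \approx 0.14579$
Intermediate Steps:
$M{\left(u \right)} = 6 + 3 u$ ($M{\left(u \right)} = 3 \left(2 + u\right) = 6 + 3 u$)
$\frac{\left(M{\left(-16 \right)} - -1077\right) - 177}{2181 + 3704} = \frac{\left(\left(6 + 3 \left(-16\right)\right) - -1077\right) - 177}{2181 + 3704} = \frac{\left(\left(6 - 48\right) + 1077\right) - 177}{5885} = \left(\left(-42 + 1077\right) - 177\right) \frac{1}{5885} = \left(1035 - 177\right) \frac{1}{5885} = 858 \cdot \frac{1}{5885} = \frac{78}{535}$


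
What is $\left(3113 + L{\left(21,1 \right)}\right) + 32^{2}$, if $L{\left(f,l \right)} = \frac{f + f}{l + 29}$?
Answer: $\frac{20692}{5} \approx 4138.4$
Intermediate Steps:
$L{\left(f,l \right)} = \frac{2 f}{29 + l}$
$\left(3113 + L{\left(21,1 \right)}\right) + 32^{2} = \left(3113 + 2 \cdot 21 \frac{1}{29 + 1}\right) + 32^{2} = \left(3113 + 2 \cdot 21 \cdot \frac{1}{30}\right) + 1024 = \left(3113 + \frac{7}{5}\right) + 1024 = \frac{15572}{5} + 1024 = \frac{20692}{5}$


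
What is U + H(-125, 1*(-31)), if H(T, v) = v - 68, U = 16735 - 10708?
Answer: 5928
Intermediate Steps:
U = 6027
H(T, v) = -68 + v
U + H(-125, 1*(-31)) = 6027 + (-68 + 1*(-31)) = 6027 + (-68 - 31) = 6027 - 99 = 5928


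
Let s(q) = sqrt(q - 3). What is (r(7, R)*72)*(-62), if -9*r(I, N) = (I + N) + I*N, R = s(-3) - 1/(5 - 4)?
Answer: -496 + 3968*I*sqrt(6) ≈ -496.0 + 9719.6*I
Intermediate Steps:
s(q) = sqrt(-3 + q)
R = -1 + I*sqrt(6) (R = sqrt(-3 - 3) - 1/(5 - 4) = sqrt(-6) - 1/1 = I*sqrt(6) - 1*1 = I*sqrt(6) - 1 = -1 + I*sqrt(6) ≈ -1.0 + 2.4495*I)
r(I, N) = -I/9 - N/9 - I*N/9 (r(I, N) = -((I + N) + I*N)/9 = -(I + N + I*N)/9 = -I/9 - N/9 - I*N/9)
(r(7, R)*72)*(-62) = ((-1/9*7 - (-1 + I*sqrt(6))/9 - 1/9*7*(-1 + I*sqrt(6)))*72)*(-62) = ((-7/9 + (1/9 - I*sqrt(6)/9) + (7/9 - 7*I*sqrt(6)/9))*72)*(-62) = ((1/9 - 8*I*sqrt(6)/9)*72)*(-62) = (8 - 64*I*sqrt(6))*(-62) = -496 + 3968*I*sqrt(6)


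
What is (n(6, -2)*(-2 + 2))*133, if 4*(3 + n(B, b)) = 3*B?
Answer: 0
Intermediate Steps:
n(B, b) = -3 + 3*B/4 (n(B, b) = -3 + (3*B)/4 = -3 + 3*B/4)
(n(6, -2)*(-2 + 2))*133 = ((-3 + (3/4)*6)*(-2 + 2))*133 = ((-3 + 9/2)*0)*133 = ((3/2)*0)*133 = 0*133 = 0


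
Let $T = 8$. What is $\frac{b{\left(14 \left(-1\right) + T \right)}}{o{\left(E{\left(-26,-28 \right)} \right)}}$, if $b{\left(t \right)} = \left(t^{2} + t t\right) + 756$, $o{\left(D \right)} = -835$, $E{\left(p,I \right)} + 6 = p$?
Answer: $- \frac{828}{835} \approx -0.99162$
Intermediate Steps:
$E{\left(p,I \right)} = -6 + p$
$b{\left(t \right)} = 756 + 2 t^{2}$ ($b{\left(t \right)} = \left(t^{2} + t^{2}\right) + 756 = 2 t^{2} + 756 = 756 + 2 t^{2}$)
$\frac{b{\left(14 \left(-1\right) + T \right)}}{o{\left(E{\left(-26,-28 \right)} \right)}} = \frac{756 + 2 \left(14 \left(-1\right) + 8\right)^{2}}{-835} = \left(756 + 2 \left(-14 + 8\right)^{2}\right) \left(- \frac{1}{835}\right) = \left(756 + 2 \left(-6\right)^{2}\right) \left(- \frac{1}{835}\right) = \left(756 + 2 \cdot 36\right) \left(- \frac{1}{835}\right) = \left(756 + 72\right) \left(- \frac{1}{835}\right) = 828 \left(- \frac{1}{835}\right) = - \frac{828}{835}$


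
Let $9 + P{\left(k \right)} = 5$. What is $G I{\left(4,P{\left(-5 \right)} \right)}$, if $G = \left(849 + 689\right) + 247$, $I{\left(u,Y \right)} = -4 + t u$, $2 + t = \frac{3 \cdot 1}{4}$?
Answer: $-16065$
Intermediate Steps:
$P{\left(k \right)} = -4$ ($P{\left(k \right)} = -9 + 5 = -4$)
$t = - \frac{5}{4}$ ($t = -2 + \frac{3 \cdot 1}{4} = -2 + 3 \cdot \frac{1}{4} = -2 + \frac{3}{4} = - \frac{5}{4} \approx -1.25$)
$I{\left(u,Y \right)} = -4 - \frac{5 u}{4}$
$G = 1785$ ($G = 1538 + 247 = 1785$)
$G I{\left(4,P{\left(-5 \right)} \right)} = 1785 \left(-4 - 5\right) = 1785 \left(-9\right) = -16065$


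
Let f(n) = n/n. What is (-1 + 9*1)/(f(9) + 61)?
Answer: 4/31 ≈ 0.12903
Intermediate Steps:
f(n) = 1
(-1 + 9*1)/(f(9) + 61) = (-1 + 9*1)/(1 + 61) = (-1 + 9)/62 = (1/62)*8 = 4/31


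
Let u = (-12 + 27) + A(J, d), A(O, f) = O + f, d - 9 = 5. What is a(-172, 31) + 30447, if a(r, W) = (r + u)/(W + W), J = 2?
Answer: 1887573/62 ≈ 30445.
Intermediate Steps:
d = 14 (d = 9 + 5 = 14)
u = 31 (u = (-12 + 27) + (2 + 14) = 15 + 16 = 31)
a(r, W) = (31 + r)/(2*W) (a(r, W) = (r + 31)/(W + W) = (31 + r)/((2*W)) = (31 + r)*(1/(2*W)) = (31 + r)/(2*W))
a(-172, 31) + 30447 = (½)*(31 - 172)/31 + 30447 = (½)*(1/31)*(-141) + 30447 = -141/62 + 30447 = 1887573/62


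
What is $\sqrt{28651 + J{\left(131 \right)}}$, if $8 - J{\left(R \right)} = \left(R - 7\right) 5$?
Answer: $\sqrt{28039} \approx 167.45$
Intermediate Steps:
$J{\left(R \right)} = 43 - 5 R$ ($J{\left(R \right)} = 8 - \left(R - 7\right) 5 = 8 - \left(-7 + R\right) 5 = 8 - \left(-35 + 5 R\right) = 43 - 5 R$)
$\sqrt{28651 + J{\left(131 \right)}} = \sqrt{28651 + \left(43 - 655\right)} = \sqrt{28651 - 612} = \sqrt{28039}$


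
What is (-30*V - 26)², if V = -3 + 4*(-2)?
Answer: 92416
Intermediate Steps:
V = -11 (V = -3 - 8 = -11)
(-30*V - 26)² = (-30*(-11) - 26)² = (330 - 26)² = 304² = 92416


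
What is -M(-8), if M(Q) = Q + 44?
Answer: -36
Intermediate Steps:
M(Q) = 44 + Q
-M(-8) = -(44 - 8) = -1*36 = -36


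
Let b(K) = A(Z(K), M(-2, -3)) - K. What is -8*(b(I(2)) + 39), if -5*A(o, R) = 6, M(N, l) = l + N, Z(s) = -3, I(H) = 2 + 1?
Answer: -1392/5 ≈ -278.40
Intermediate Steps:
I(H) = 3
M(N, l) = N + l
A(o, R) = -6/5 (A(o, R) = -⅕*6 = -6/5)
b(K) = -6/5 - K
-8*(b(I(2)) + 39) = -8*((-6/5 - 1*3) + 39) = -8*((-6/5 - 3) + 39) = -8*(-21/5 + 39) = -8*174/5 = -1392/5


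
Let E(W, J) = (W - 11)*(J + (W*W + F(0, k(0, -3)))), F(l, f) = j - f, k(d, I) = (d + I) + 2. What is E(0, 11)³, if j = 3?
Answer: -4492125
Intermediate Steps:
k(d, I) = 2 + I + d (k(d, I) = (I + d) + 2 = 2 + I + d)
F(l, f) = 3 - f
E(W, J) = (-11 + W)*(4 + J + W²) (E(W, J) = (W - 11)*(J + (W*W + (3 - (2 - 3 + 0)))) = (-11 + W)*(J + (W² + (3 - 1*(-1)))) = (-11 + W)*(J + (W² + (3 + 1))) = (-11 + W)*(J + (W² + 4)) = (-11 + W)*(J + (4 + W²)) = (-11 + W)*(4 + J + W²))
E(0, 11)³ = (-44 + 0³ - 11*11 - 11*0² + 4*0 + 11*0)³ = (-44 + 0 - 121 - 11*0 + 0 + 0)³ = (-44 + 0 - 121 + 0 + 0 + 0)³ = (-165)³ = -4492125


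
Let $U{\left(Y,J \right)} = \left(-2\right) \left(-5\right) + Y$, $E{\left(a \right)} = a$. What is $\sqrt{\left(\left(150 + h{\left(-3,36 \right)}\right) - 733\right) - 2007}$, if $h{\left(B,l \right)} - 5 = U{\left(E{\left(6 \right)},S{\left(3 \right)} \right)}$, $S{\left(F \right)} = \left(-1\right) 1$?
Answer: $i \sqrt{2569} \approx 50.685 i$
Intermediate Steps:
$S{\left(F \right)} = -1$
$U{\left(Y,J \right)} = 10 + Y$
$h{\left(B,l \right)} = 21$ ($h{\left(B,l \right)} = 5 + \left(10 + 6\right) = 5 + 16 = 21$)
$\sqrt{\left(\left(150 + h{\left(-3,36 \right)}\right) - 733\right) - 2007} = \sqrt{\left(\left(150 + 21\right) - 733\right) - 2007} = \sqrt{\left(171 - 733\right) - 2007} = \sqrt{-562 - 2007} = \sqrt{-2569} = i \sqrt{2569}$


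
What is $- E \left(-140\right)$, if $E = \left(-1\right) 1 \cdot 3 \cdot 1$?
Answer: $-420$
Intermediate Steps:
$E = -3$ ($E = \left(-1\right) 3 \cdot 1 = \left(-3\right) 1 = -3$)
$- E \left(-140\right) = - \left(-3\right) \left(-140\right) = \left(-1\right) 420 = -420$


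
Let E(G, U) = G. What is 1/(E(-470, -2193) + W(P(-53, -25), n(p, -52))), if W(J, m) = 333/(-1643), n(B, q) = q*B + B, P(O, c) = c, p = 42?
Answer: -1643/772543 ≈ -0.0021267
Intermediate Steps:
n(B, q) = B + B*q (n(B, q) = B*q + B = B + B*q)
W(J, m) = -333/1643 (W(J, m) = 333*(-1/1643) = -333/1643)
1/(E(-470, -2193) + W(P(-53, -25), n(p, -52))) = 1/(-470 - 333/1643) = 1/(-772543/1643) = -1643/772543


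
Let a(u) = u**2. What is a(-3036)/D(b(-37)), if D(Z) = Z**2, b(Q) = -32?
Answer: 576081/64 ≈ 9001.3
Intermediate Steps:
a(-3036)/D(b(-37)) = (-3036)**2/((-32)**2) = 9217296/1024 = 9217296*(1/1024) = 576081/64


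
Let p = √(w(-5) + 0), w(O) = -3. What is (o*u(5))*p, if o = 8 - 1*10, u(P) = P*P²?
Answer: -250*I*√3 ≈ -433.01*I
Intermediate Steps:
p = I*√3 (p = √(-3 + 0) = √(-3) = I*√3 ≈ 1.732*I)
u(P) = P³
o = -2 (o = 8 - 10 = -2)
(o*u(5))*p = (-2*5³)*(I*√3) = (-2*125)*(I*√3) = -250*I*√3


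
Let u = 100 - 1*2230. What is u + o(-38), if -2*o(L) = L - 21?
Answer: -4201/2 ≈ -2100.5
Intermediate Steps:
o(L) = 21/2 - L/2 (o(L) = -(L - 21)/2 = -(-21 + L)/2 = 21/2 - L/2)
u = -2130 (u = 100 - 2230 = -2130)
u + o(-38) = -2130 + (21/2 - ½*(-38)) = -2130 + (21/2 + 19) = -2130 + 59/2 = -4201/2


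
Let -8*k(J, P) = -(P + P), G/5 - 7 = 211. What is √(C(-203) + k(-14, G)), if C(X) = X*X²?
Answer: I*√33460618/2 ≈ 2892.3*I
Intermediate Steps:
C(X) = X³
G = 1090 (G = 35 + 5*211 = 35 + 1055 = 1090)
k(J, P) = P/4 (k(J, P) = -(-1)*(P + P)/8 = -(-1)*2*P/8 = -(-1)*P/4 = P/4)
√(C(-203) + k(-14, G)) = √((-203)³ + (¼)*1090) = √(-8365427 + 545/2) = √(-16730309/2) = I*√33460618/2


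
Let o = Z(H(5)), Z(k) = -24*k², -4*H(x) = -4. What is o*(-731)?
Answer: 17544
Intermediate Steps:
H(x) = 1 (H(x) = -¼*(-4) = 1)
o = -24 (o = -24*1² = -24*1 = -24)
o*(-731) = -24*(-731) = 17544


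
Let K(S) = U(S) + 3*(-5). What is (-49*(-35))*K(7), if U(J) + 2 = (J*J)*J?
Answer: 559090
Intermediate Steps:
U(J) = -2 + J³ (U(J) = -2 + (J*J)*J = -2 + J²*J = -2 + J³)
K(S) = -17 + S³ (K(S) = (-2 + S³) + 3*(-5) = (-2 + S³) - 15 = -17 + S³)
(-49*(-35))*K(7) = (-49*(-35))*(-17 + 7³) = 1715*(-17 + 343) = 1715*326 = 559090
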